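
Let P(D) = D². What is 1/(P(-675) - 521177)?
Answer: -1/65552 ≈ -1.5255e-5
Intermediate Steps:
1/(P(-675) - 521177) = 1/((-675)² - 521177) = 1/(455625 - 521177) = 1/(-65552) = -1/65552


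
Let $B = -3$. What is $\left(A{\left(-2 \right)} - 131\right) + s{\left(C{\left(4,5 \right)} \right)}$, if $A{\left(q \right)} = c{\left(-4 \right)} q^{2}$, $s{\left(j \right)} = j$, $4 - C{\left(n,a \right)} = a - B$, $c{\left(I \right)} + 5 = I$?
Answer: $-171$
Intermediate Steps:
$c{\left(I \right)} = -5 + I$
$C{\left(n,a \right)} = 1 - a$ ($C{\left(n,a \right)} = 4 - \left(a - -3\right) = 4 - \left(a + 3\right) = 4 - \left(3 + a\right) = 1 - a$)
$A{\left(q \right)} = - 9 q^{2}$ ($A{\left(q \right)} = \left(-5 - 4\right) q^{2} = - 9 q^{2}$)
$\left(A{\left(-2 \right)} - 131\right) + s{\left(C{\left(4,5 \right)} \right)} = \left(- 9 \left(-2\right)^{2} - 131\right) + \left(1 - 5\right) = \left(\left(-9\right) 4 - 131\right) + \left(1 - 5\right) = \left(-36 - 131\right) - 4 = -167 - 4 = -171$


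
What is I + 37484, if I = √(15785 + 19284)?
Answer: 37484 + √35069 ≈ 37671.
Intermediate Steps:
I = √35069 ≈ 187.27
I + 37484 = √35069 + 37484 = 37484 + √35069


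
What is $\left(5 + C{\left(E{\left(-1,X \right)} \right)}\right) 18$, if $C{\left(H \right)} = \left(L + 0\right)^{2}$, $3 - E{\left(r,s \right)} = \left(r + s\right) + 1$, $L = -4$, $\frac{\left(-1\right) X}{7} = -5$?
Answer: $378$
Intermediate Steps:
$X = 35$ ($X = \left(-7\right) \left(-5\right) = 35$)
$E{\left(r,s \right)} = 2 - r - s$ ($E{\left(r,s \right)} = 3 - \left(\left(r + s\right) + 1\right) = 3 - \left(1 + r + s\right) = 2 - r - s$)
$C{\left(H \right)} = 16$ ($C{\left(H \right)} = \left(-4 + 0\right)^{2} = \left(-4\right)^{2} = 16$)
$\left(5 + C{\left(E{\left(-1,X \right)} \right)}\right) 18 = \left(5 + 16\right) 18 = 21 \cdot 18 = 378$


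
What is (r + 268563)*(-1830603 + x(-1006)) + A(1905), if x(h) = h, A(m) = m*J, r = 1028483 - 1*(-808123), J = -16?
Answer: -3855846517401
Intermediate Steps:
r = 1836606 (r = 1028483 + 808123 = 1836606)
A(m) = -16*m (A(m) = m*(-16) = -16*m)
(r + 268563)*(-1830603 + x(-1006)) + A(1905) = (1836606 + 268563)*(-1830603 - 1006) - 16*1905 = 2105169*(-1831609) - 30480 = -3855846486921 - 30480 = -3855846517401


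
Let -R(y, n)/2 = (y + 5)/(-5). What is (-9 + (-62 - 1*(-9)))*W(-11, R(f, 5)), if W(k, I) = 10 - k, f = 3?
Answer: -1302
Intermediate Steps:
R(y, n) = 2 + 2*y/5 (R(y, n) = -2*(y + 5)/(-5) = -2*(5 + y)*(-1)/5 = -2*(-1 - y/5) = 2 + 2*y/5)
(-9 + (-62 - 1*(-9)))*W(-11, R(f, 5)) = (-9 + (-62 - 1*(-9)))*(10 - 1*(-11)) = (-9 + (-62 + 9))*(10 + 11) = (-9 - 53)*21 = -62*21 = -1302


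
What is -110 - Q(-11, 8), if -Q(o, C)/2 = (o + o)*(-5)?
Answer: 110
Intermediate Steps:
Q(o, C) = 20*o (Q(o, C) = -2*(o + o)*(-5) = -2*2*o*(-5) = -(-20)*o = 20*o)
-110 - Q(-11, 8) = -110 - 20*(-11) = -110 - 1*(-220) = -110 + 220 = 110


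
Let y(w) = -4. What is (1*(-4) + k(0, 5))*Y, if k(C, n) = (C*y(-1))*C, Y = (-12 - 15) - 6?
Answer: 132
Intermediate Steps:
Y = -33 (Y = -27 - 6 = -33)
k(C, n) = -4*C² (k(C, n) = (C*(-4))*C = (-4*C)*C = -4*C²)
(1*(-4) + k(0, 5))*Y = (1*(-4) - 4*0²)*(-33) = (-4 - 4*0)*(-33) = (-4 + 0)*(-33) = -4*(-33) = 132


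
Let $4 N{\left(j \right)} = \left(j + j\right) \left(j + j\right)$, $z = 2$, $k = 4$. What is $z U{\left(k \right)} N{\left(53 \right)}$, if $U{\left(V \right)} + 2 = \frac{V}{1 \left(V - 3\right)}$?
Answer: $11236$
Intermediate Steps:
$U{\left(V \right)} = -2 + \frac{V}{-3 + V}$ ($U{\left(V \right)} = -2 + \frac{V}{1 \left(V - 3\right)} = -2 + \frac{V}{1 \left(-3 + V\right)} = -2 + \frac{V}{-3 + V}$)
$N{\left(j \right)} = j^{2}$ ($N{\left(j \right)} = \frac{\left(j + j\right) \left(j + j\right)}{4} = \frac{2 j 2 j}{4} = \frac{4 j^{2}}{4} = j^{2}$)
$z U{\left(k \right)} N{\left(53 \right)} = 2 \frac{6 - 4}{-3 + 4} \cdot 53^{2} = 2 \frac{6 - 4}{1} \cdot 2809 = 2 \cdot 1 \cdot 2 \cdot 2809 = 2 \cdot 2 \cdot 2809 = 4 \cdot 2809 = 11236$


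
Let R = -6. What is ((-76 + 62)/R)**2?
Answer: 49/9 ≈ 5.4444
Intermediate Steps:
((-76 + 62)/R)**2 = ((-76 + 62)/(-6))**2 = (-14*(-1/6))**2 = (7/3)**2 = 49/9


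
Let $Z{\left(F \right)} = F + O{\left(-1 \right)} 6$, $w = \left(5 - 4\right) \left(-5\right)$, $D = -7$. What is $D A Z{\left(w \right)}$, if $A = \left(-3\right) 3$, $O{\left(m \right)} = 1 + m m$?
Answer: $441$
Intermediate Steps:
$O{\left(m \right)} = 1 + m^{2}$
$A = -9$
$w = -5$ ($w = 1 \left(-5\right) = -5$)
$Z{\left(F \right)} = 12 + F$ ($Z{\left(F \right)} = F + \left(1 + \left(-1\right)^{2}\right) 6 = F + \left(1 + 1\right) 6 = F + 2 \cdot 6 = F + 12 = 12 + F$)
$D A Z{\left(w \right)} = \left(-7\right) \left(-9\right) \left(12 - 5\right) = 63 \cdot 7 = 441$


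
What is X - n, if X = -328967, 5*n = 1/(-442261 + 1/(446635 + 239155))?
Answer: -99775089481394605/303298171189 ≈ -3.2897e+5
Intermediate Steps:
n = -137158/303298171189 (n = 1/(5*(-442261 + 1/(446635 + 239155))) = 1/(5*(-442261 + 1/685790)) = 1/(5*(-303298171189/685790)) = (1/5)*(-685790/303298171189) = -137158/303298171189 ≈ -4.5222e-7)
X - n = -328967 - 1*(-137158/303298171189) = -328967 + 137158/303298171189 = -99775089481394605/303298171189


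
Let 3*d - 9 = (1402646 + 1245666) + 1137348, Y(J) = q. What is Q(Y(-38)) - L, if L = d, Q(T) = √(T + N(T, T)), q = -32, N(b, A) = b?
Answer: -3785669/3 + 8*I ≈ -1.2619e+6 + 8.0*I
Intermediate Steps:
Y(J) = -32
Q(T) = √2*√T (Q(T) = √(T + T) = √(2*T) = √2*√T)
d = 3785669/3 (d = 3 + ((1402646 + 1245666) + 1137348)/3 = 3 + (2648312 + 1137348)/3 = 3 + (⅓)*3785660 = 3 + 3785660/3 = 3785669/3 ≈ 1.2619e+6)
L = 3785669/3 ≈ 1.2619e+6
Q(Y(-38)) - L = √2*√(-32) - 1*3785669/3 = √2*(4*I*√2) - 3785669/3 = 8*I - 3785669/3 = -3785669/3 + 8*I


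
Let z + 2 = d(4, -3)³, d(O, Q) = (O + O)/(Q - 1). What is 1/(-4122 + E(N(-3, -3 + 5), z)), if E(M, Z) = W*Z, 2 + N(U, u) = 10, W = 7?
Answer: -1/4192 ≈ -0.00023855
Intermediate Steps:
d(O, Q) = 2*O/(-1 + Q) (d(O, Q) = (2*O)/(-1 + Q) = 2*O/(-1 + Q))
N(U, u) = 8 (N(U, u) = -2 + 10 = 8)
z = -10 (z = -2 + (2*4/(-1 - 3))³ = -2 + (2*4/(-4))³ = -2 + (2*4*(-¼))³ = -2 + (-2)³ = -2 - 8 = -10)
E(M, Z) = 7*Z
1/(-4122 + E(N(-3, -3 + 5), z)) = 1/(-4122 + 7*(-10)) = 1/(-4122 - 70) = 1/(-4192) = -1/4192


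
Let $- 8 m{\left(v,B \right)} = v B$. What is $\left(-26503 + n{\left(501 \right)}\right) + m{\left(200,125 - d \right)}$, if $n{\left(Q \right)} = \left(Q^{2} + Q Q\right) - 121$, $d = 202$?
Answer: $477303$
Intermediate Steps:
$n{\left(Q \right)} = -121 + 2 Q^{2}$ ($n{\left(Q \right)} = \left(Q^{2} + Q^{2}\right) - 121 = 2 Q^{2} - 121 = -121 + 2 Q^{2}$)
$m{\left(v,B \right)} = - \frac{B v}{8}$ ($m{\left(v,B \right)} = - \frac{v B}{8} = - \frac{B v}{8}$)
$\left(-26503 + n{\left(501 \right)}\right) + m{\left(200,125 - d \right)} = \left(-26503 - \left(121 - 2 \cdot 501^{2}\right)\right) - \frac{1}{8} \left(125 - 202\right) 200 = \left(-26503 + \left(-121 + 2 \cdot 251001\right)\right) - \frac{1}{8} \left(125 - 202\right) 200 = \left(-26503 + \left(-121 + 502002\right)\right) - \left(- \frac{77}{8}\right) 200 = \left(-26503 + 501881\right) + 1925 = 475378 + 1925 = 477303$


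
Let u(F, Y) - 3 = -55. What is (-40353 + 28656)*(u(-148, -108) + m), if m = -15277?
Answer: 179303313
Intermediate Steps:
u(F, Y) = -52 (u(F, Y) = 3 - 55 = -52)
(-40353 + 28656)*(u(-148, -108) + m) = (-40353 + 28656)*(-52 - 15277) = -11697*(-15329) = 179303313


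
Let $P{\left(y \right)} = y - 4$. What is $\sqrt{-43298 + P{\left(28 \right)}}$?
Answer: $i \sqrt{43274} \approx 208.02 i$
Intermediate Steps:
$P{\left(y \right)} = -4 + y$ ($P{\left(y \right)} = y - 4 = -4 + y$)
$\sqrt{-43298 + P{\left(28 \right)}} = \sqrt{-43298 + \left(-4 + 28\right)} = \sqrt{-43298 + 24} = \sqrt{-43274} = i \sqrt{43274}$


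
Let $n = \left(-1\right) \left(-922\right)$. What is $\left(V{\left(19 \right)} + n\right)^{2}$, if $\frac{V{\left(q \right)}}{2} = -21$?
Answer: $774400$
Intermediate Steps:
$n = 922$
$V{\left(q \right)} = -42$ ($V{\left(q \right)} = 2 \left(-21\right) = -42$)
$\left(V{\left(19 \right)} + n\right)^{2} = \left(-42 + 922\right)^{2} = 880^{2} = 774400$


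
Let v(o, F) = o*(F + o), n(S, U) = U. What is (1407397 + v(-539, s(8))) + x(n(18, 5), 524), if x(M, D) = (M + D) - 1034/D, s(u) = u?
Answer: 443862853/262 ≈ 1.6941e+6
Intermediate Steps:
x(M, D) = D + M - 1034/D (x(M, D) = (D + M) - 1034/D = D + M - 1034/D)
(1407397 + v(-539, s(8))) + x(n(18, 5), 524) = (1407397 - 539*(8 - 539)) + (524 + 5 - 1034/524) = (1407397 - 539*(-531)) + (524 + 5 - 1034*1/524) = (1407397 + 286209) + (524 + 5 - 517/262) = 1693606 + 138081/262 = 443862853/262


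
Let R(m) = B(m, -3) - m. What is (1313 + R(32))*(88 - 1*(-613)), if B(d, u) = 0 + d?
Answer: 920413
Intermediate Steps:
B(d, u) = d
R(m) = 0 (R(m) = m - m = 0)
(1313 + R(32))*(88 - 1*(-613)) = (1313 + 0)*(88 - 1*(-613)) = 1313*(88 + 613) = 1313*701 = 920413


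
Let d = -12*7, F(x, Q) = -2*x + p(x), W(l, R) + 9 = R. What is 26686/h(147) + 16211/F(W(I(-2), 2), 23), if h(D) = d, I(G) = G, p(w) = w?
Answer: 11989/6 ≈ 1998.2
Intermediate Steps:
W(l, R) = -9 + R
F(x, Q) = -x (F(x, Q) = -2*x + x = -x)
d = -84
h(D) = -84
26686/h(147) + 16211/F(W(I(-2), 2), 23) = 26686/(-84) + 16211/((-(-9 + 2))) = 26686*(-1/84) + 16211/((-1*(-7))) = -13343/42 + 16211/7 = 11989/6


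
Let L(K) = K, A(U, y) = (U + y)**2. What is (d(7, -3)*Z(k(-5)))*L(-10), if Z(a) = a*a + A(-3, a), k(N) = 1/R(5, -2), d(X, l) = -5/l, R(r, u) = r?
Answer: -394/3 ≈ -131.33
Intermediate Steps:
k(N) = 1/5
Z(a) = a**2 + (-3 + a)**2 (Z(a) = a*a + (-3 + a)**2 = a**2 + (-3 + a)**2)
(d(7, -3)*Z(k(-5)))*L(-10) = ((-5/(-3))*((1/5)**2 + (-3 + 1/5)**2))*(-10) = ((-5*(-1/3))*(1/25 + (-14/5)**2))*(-10) = (5*(1/25 + 196/25)/3)*(-10) = ((5/3)*(197/25))*(-10) = (197/15)*(-10) = -394/3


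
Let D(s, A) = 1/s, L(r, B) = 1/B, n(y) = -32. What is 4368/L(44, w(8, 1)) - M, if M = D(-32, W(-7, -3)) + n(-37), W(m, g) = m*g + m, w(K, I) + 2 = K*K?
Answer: 8667137/32 ≈ 2.7085e+5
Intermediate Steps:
w(K, I) = -2 + K² (w(K, I) = -2 + K*K = -2 + K²)
W(m, g) = m + g*m (W(m, g) = g*m + m = m + g*m)
M = -1025/32 (M = 1/(-32) - 32 = -1/32 - 32 = -1025/32 ≈ -32.031)
4368/L(44, w(8, 1)) - M = 4368/(1/(-2 + 8²)) - 1*(-1025/32) = 4368/(1/(-2 + 64)) + 1025/32 = 4368/(1/62) + 1025/32 = 4368*62 + 1025/32 = 270816 + 1025/32 = 8667137/32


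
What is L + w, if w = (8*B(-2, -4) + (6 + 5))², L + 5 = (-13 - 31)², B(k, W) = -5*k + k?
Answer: 7556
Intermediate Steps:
B(k, W) = -4*k
L = 1931 (L = -5 + (-13 - 31)² = -5 + (-44)² = -5 + 1936 = 1931)
w = 5625 (w = (8*(-4*(-2)) + (6 + 5))² = (8*8 + 11)² = (64 + 11)² = 75² = 5625)
L + w = 1931 + 5625 = 7556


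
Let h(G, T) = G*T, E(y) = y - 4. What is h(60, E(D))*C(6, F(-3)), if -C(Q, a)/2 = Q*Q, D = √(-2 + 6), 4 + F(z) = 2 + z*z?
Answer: 8640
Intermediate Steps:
F(z) = -2 + z² (F(z) = -4 + (2 + z*z) = -4 + (2 + z²) = -2 + z²)
D = 2 (D = √4 = 2)
E(y) = -4 + y
C(Q, a) = -2*Q² (C(Q, a) = -2*Q*Q = -2*Q²)
h(60, E(D))*C(6, F(-3)) = (60*(-4 + 2))*(-2*6²) = (60*(-2))*(-2*36) = -120*(-72) = 8640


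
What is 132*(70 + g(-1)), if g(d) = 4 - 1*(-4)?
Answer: 10296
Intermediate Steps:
g(d) = 8 (g(d) = 4 + 4 = 8)
132*(70 + g(-1)) = 132*(70 + 8) = 132*78 = 10296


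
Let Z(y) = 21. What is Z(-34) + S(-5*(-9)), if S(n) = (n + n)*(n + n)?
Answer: 8121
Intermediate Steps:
S(n) = 4*n² (S(n) = (2*n)*(2*n) = 4*n²)
Z(-34) + S(-5*(-9)) = 21 + 4*(-5*(-9))² = 21 + 4*45² = 21 + 4*2025 = 21 + 8100 = 8121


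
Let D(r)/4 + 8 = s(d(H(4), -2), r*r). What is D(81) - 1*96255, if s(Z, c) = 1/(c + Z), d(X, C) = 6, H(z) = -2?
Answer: -632316725/6567 ≈ -96287.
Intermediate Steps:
s(Z, c) = 1/(Z + c)
D(r) = -32 + 4/(6 + r²) (D(r) = -32 + 4/(6 + r*r) = -32 + 4/(6 + r²))
D(81) - 1*96255 = (-32 + 4/(6 + 81²)) - 1*96255 = (-32 + 4/(6 + 6561)) - 96255 = (-32 + 4/6567) - 96255 = -210140/6567 - 96255 = -632316725/6567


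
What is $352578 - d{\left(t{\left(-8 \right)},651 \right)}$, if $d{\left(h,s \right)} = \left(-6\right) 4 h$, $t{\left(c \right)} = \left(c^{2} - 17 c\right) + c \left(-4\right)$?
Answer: $358146$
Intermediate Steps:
$t{\left(c \right)} = c^{2} - 21 c$ ($t{\left(c \right)} = \left(c^{2} - 17 c\right) - 4 c = c^{2} - 21 c$)
$d{\left(h,s \right)} = - 24 h$
$352578 - d{\left(t{\left(-8 \right)},651 \right)} = 352578 - - 24 \left(- 8 \left(-21 - 8\right)\right) = 352578 - - 24 \left(\left(-8\right) \left(-29\right)\right) = 352578 - \left(-24\right) 232 = 352578 - -5568 = 352578 + 5568 = 358146$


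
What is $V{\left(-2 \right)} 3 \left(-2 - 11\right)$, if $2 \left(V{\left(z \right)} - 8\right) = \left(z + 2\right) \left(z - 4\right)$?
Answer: $-312$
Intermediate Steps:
$V{\left(z \right)} = 8 + \frac{\left(-4 + z\right) \left(2 + z\right)}{2}$ ($V{\left(z \right)} = 8 + \frac{\left(z + 2\right) \left(z - 4\right)}{2} = 8 + \frac{\left(2 + z\right) \left(-4 + z\right)}{2} = 8 + \frac{\left(-4 + z\right) \left(2 + z\right)}{2}$)
$V{\left(-2 \right)} 3 \left(-2 - 11\right) = \left(4 + \frac{\left(-2\right)^{2}}{2} - -2\right) 3 \left(-2 - 11\right) = \left(4 + \frac{1}{2} \cdot 4 + 2\right) 3 \left(-13\right) = \left(4 + 2 + 2\right) 3 \left(-13\right) = 8 \cdot 3 \left(-13\right) = 24 \left(-13\right) = -312$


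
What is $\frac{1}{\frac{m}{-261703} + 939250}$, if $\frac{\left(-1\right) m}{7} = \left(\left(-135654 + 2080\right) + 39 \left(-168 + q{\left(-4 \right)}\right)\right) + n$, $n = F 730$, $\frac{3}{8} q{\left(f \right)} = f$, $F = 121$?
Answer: $\frac{261703}{245804177266} \approx 1.0647 \cdot 10^{-6}$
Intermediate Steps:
$q{\left(f \right)} = \frac{8 f}{3}$
$n = 88330$ ($n = 121 \cdot 730 = 88330$)
$m = 365484$ ($m = - 7 \left(\left(\left(-135654 + 2080\right) + 39 \left(-168 + \frac{8}{3} \left(-4\right)\right)\right) + 88330\right) = - 7 \left(\left(-133574 + 39 \left(-168 - \frac{32}{3}\right)\right) + 88330\right) = - 7 \left(\left(-133574 + 39 \left(- \frac{536}{3}\right)\right) + 88330\right) = - 7 \left(\left(-133574 - 6968\right) + 88330\right) = - 7 \left(-140542 + 88330\right) = \left(-7\right) \left(-52212\right) = 365484$)
$\frac{1}{\frac{m}{-261703} + 939250} = \frac{1}{\frac{365484}{-261703} + 939250} = \frac{1}{365484 \left(- \frac{1}{261703}\right) + 939250} = \frac{1}{- \frac{365484}{261703} + 939250} = \frac{1}{\frac{245804177266}{261703}} = \frac{261703}{245804177266}$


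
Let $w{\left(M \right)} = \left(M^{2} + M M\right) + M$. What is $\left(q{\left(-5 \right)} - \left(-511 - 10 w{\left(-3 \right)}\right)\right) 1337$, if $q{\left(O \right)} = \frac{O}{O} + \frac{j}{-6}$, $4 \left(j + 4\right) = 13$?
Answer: $\frac{7082089}{8} \approx 8.8526 \cdot 10^{5}$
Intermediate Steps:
$j = - \frac{3}{4}$ ($j = -4 + \frac{1}{4} \cdot 13 = -4 + \frac{13}{4} = - \frac{3}{4} \approx -0.75$)
$q{\left(O \right)} = \frac{9}{8}$ ($q{\left(O \right)} = \frac{O}{O} - \frac{3}{4 \left(-6\right)} = 1 - - \frac{1}{8} = 1 + \frac{1}{8} = \frac{9}{8}$)
$w{\left(M \right)} = M + 2 M^{2}$ ($w{\left(M \right)} = \left(M^{2} + M^{2}\right) + M = 2 M^{2} + M = M + 2 M^{2}$)
$\left(q{\left(-5 \right)} - \left(-511 - 10 w{\left(-3 \right)}\right)\right) 1337 = \left(\frac{9}{8} - \left(-511 - - 30 \left(1 + 2 \left(-3\right)\right)\right)\right) 1337 = \left(\frac{9}{8} + \left(\left(-8 + 10 \left(- 3 \left(1 - 6\right)\right)\right) + 519\right)\right) 1337 = \left(\frac{9}{8} + \left(\left(-8 + 10 \left(\left(-3\right) \left(-5\right)\right)\right) + 519\right)\right) 1337 = \left(\frac{9}{8} + \left(\left(-8 + 10 \cdot 15\right) + 519\right)\right) 1337 = \left(\frac{9}{8} + \left(\left(-8 + 150\right) + 519\right)\right) 1337 = \left(\frac{9}{8} + \left(142 + 519\right)\right) 1337 = \left(\frac{9}{8} + 661\right) 1337 = \frac{5297}{8} \cdot 1337 = \frac{7082089}{8}$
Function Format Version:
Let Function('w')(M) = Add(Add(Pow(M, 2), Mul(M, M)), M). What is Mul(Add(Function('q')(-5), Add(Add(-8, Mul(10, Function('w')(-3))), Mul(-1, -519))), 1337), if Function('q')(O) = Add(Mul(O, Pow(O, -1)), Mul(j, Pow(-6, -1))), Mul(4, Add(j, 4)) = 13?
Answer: Rational(7082089, 8) ≈ 8.8526e+5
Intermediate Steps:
j = Rational(-3, 4) (j = Add(-4, Mul(Rational(1, 4), 13)) = Add(-4, Rational(13, 4)) = Rational(-3, 4) ≈ -0.75000)
Function('q')(O) = Rational(9, 8) (Function('q')(O) = Add(Mul(O, Pow(O, -1)), Mul(Rational(-3, 4), Pow(-6, -1))) = Add(1, Mul(Rational(-3, 4), Rational(-1, 6))) = Add(1, Rational(1, 8)) = Rational(9, 8))
Function('w')(M) = Add(M, Mul(2, Pow(M, 2))) (Function('w')(M) = Add(Add(Pow(M, 2), Pow(M, 2)), M) = Add(Mul(2, Pow(M, 2)), M) = Add(M, Mul(2, Pow(M, 2))))
Mul(Add(Function('q')(-5), Add(Add(-8, Mul(10, Function('w')(-3))), Mul(-1, -519))), 1337) = Mul(Add(Rational(9, 8), Add(Add(-8, Mul(10, Mul(-3, Add(1, Mul(2, -3))))), Mul(-1, -519))), 1337) = Mul(Add(Rational(9, 8), Add(Add(-8, Mul(10, Mul(-3, Add(1, -6)))), 519)), 1337) = Mul(Add(Rational(9, 8), Add(Add(-8, Mul(10, Mul(-3, -5))), 519)), 1337) = Mul(Add(Rational(9, 8), Add(Add(-8, Mul(10, 15)), 519)), 1337) = Mul(Add(Rational(9, 8), Add(Add(-8, 150), 519)), 1337) = Mul(Add(Rational(9, 8), Add(142, 519)), 1337) = Mul(Add(Rational(9, 8), 661), 1337) = Mul(Rational(5297, 8), 1337) = Rational(7082089, 8)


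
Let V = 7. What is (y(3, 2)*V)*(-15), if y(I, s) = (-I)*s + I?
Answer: 315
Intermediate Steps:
y(I, s) = I - I*s (y(I, s) = -I*s + I = I - I*s)
(y(3, 2)*V)*(-15) = ((3*(1 - 1*2))*7)*(-15) = ((3*(1 - 2))*7)*(-15) = ((3*(-1))*7)*(-15) = -3*7*(-15) = -21*(-15) = 315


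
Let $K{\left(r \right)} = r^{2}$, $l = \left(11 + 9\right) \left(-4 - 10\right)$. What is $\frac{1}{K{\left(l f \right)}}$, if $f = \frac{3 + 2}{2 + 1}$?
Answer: $\frac{9}{1960000} \approx 4.5918 \cdot 10^{-6}$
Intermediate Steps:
$l = -280$ ($l = 20 \left(-14\right) = -280$)
$f = \frac{5}{3} \approx 1.6667$
$\frac{1}{K{\left(l f \right)}} = \frac{1}{\left(\left(-280\right) \frac{5}{3}\right)^{2}} = \frac{1}{\left(- \frac{1400}{3}\right)^{2}} = \frac{1}{\frac{1960000}{9}} = \frac{9}{1960000}$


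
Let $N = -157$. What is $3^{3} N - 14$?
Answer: $-4253$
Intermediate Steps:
$3^{3} N - 14 = 3^{3} \left(-157\right) - 14 = 27 \left(-157\right) - 14 = -4239 - 14 = -4253$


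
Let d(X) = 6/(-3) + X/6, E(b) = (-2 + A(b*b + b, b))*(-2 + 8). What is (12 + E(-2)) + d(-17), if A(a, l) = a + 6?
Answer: 259/6 ≈ 43.167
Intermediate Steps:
A(a, l) = 6 + a
E(b) = 24 + 6*b + 6*b² (E(b) = (-2 + (6 + (b*b + b)))*(-2 + 8) = (-2 + (6 + (b² + b)))*6 = (-2 + (6 + (b + b²)))*6 = (-2 + (6 + b + b²))*6 = (4 + b + b²)*6 = 24 + 6*b + 6*b²)
d(X) = -2 + X/6 (d(X) = 6*(-⅓) + X*(⅙) = -2 + X/6)
(12 + E(-2)) + d(-17) = (12 + (24 + 6*(-2)*(1 - 2))) + (-2 + (⅙)*(-17)) = (12 + (24 + 6*(-2)*(-1))) + (-2 - 17/6) = (12 + (24 + 12)) - 29/6 = (12 + 36) - 29/6 = 48 - 29/6 = 259/6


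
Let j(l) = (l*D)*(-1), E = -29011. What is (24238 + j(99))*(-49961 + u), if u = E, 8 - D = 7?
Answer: -1906305108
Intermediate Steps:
D = 1 (D = 8 - 1*7 = 8 - 7 = 1)
u = -29011
j(l) = -l (j(l) = (l*1)*(-1) = l*(-1) = -l)
(24238 + j(99))*(-49961 + u) = (24238 - 1*99)*(-49961 - 29011) = (24238 - 99)*(-78972) = 24139*(-78972) = -1906305108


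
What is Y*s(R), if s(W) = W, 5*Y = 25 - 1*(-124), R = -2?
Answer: -298/5 ≈ -59.600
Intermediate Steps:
Y = 149/5 (Y = (25 - 1*(-124))/5 = (25 + 124)/5 = (1/5)*149 = 149/5 ≈ 29.800)
Y*s(R) = (149/5)*(-2) = -298/5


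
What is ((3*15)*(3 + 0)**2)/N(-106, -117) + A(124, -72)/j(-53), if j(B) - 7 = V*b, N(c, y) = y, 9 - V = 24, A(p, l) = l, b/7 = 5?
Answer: -11187/3367 ≈ -3.3225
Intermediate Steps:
b = 35 (b = 7*5 = 35)
V = -15 (V = 9 - 1*24 = 9 - 24 = -15)
j(B) = -518 (j(B) = 7 - 15*35 = 7 - 525 = -518)
((3*15)*(3 + 0)**2)/N(-106, -117) + A(124, -72)/j(-53) = ((3*15)*(3 + 0)**2)/(-117) - 72/(-518) = (45*3**2)*(-1/117) - 72*(-1/518) = (45*9)*(-1/117) + 36/259 = 405*(-1/117) + 36/259 = -45/13 + 36/259 = -11187/3367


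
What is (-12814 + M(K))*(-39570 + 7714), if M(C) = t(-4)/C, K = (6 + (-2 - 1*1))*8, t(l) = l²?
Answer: 1224544640/3 ≈ 4.0818e+8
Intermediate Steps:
K = 24 (K = (6 + (-2 - 1))*8 = (6 - 3)*8 = 3*8 = 24)
M(C) = 16/C (M(C) = (-4)²/C = 16/C)
(-12814 + M(K))*(-39570 + 7714) = (-12814 + 16/24)*(-39570 + 7714) = (-12814 + 16*(1/24))*(-31856) = (-12814 + ⅔)*(-31856) = -38440/3*(-31856) = 1224544640/3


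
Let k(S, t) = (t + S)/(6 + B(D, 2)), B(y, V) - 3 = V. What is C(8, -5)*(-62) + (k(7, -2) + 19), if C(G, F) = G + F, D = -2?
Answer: -1832/11 ≈ -166.55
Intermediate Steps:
B(y, V) = 3 + V
k(S, t) = S/11 + t/11 (k(S, t) = (t + S)/(6 + (3 + 2)) = (S + t)/(6 + 5) = (S + t)/11 = (S + t)*(1/11) = S/11 + t/11)
C(G, F) = F + G
C(8, -5)*(-62) + (k(7, -2) + 19) = (-5 + 8)*(-62) + (((1/11)*7 + (1/11)*(-2)) + 19) = 3*(-62) + ((7/11 - 2/11) + 19) = -186 + (5/11 + 19) = -186 + 214/11 = -1832/11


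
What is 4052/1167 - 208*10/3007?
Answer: 9757004/3509169 ≈ 2.7804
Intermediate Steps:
4052/1167 - 208*10/3007 = 4052*(1/1167) - 2080*1/3007 = 4052/1167 - 2080/3007 = 9757004/3509169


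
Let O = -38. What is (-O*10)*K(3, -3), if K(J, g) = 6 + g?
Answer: 1140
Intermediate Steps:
(-O*10)*K(3, -3) = (-1*(-38)*10)*(6 - 3) = (38*10)*3 = 380*3 = 1140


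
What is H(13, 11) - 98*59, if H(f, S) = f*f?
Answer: -5613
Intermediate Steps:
H(f, S) = f**2
H(13, 11) - 98*59 = 13**2 - 98*59 = 169 - 5782 = -5613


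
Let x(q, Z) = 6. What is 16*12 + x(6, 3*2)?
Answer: 198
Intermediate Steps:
16*12 + x(6, 3*2) = 16*12 + 6 = 192 + 6 = 198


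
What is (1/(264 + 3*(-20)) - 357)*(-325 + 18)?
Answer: 22357889/204 ≈ 1.0960e+5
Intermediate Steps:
(1/(264 + 3*(-20)) - 357)*(-325 + 18) = (1/(264 - 60) - 357)*(-307) = (1/204 - 357)*(-307) = -72827/204*(-307) = 22357889/204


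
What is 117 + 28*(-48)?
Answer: -1227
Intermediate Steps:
117 + 28*(-48) = 117 - 1344 = -1227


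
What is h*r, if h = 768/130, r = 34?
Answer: 13056/65 ≈ 200.86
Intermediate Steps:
h = 384/65 (h = 768*(1/130) = 384/65 ≈ 5.9077)
h*r = (384/65)*34 = 13056/65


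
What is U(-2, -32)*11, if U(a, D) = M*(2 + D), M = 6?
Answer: -1980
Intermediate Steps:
U(a, D) = 12 + 6*D (U(a, D) = 6*(2 + D) = 12 + 6*D)
U(-2, -32)*11 = (12 + 6*(-32))*11 = (12 - 192)*11 = -180*11 = -1980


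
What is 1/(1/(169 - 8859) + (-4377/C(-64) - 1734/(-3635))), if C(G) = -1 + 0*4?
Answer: 1263526/5531055895 ≈ 0.00022844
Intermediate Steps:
C(G) = -1 (C(G) = -1 + 0 = -1)
1/(1/(169 - 8859) + (-4377/C(-64) - 1734/(-3635))) = 1/(1/(169 - 8859) + (-4377/(-1) - 1734/(-3635))) = 1/(1/(-8690) + (-4377*(-1) - 1734*(-1/3635))) = 1/(-1/8690 + (4377 + 1734/3635)) = 1/(-1/8690 + 15912129/3635) = 1/(5531055895/1263526) = 1263526/5531055895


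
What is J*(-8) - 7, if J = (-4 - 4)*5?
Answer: 313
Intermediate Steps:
J = -40 (J = -8*5 = -40)
J*(-8) - 7 = -40*(-8) - 7 = 320 - 7 = 313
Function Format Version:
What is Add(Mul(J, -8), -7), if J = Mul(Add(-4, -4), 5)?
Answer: 313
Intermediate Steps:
J = -40 (J = Mul(-8, 5) = -40)
Add(Mul(J, -8), -7) = Add(Mul(-40, -8), -7) = Add(320, -7) = 313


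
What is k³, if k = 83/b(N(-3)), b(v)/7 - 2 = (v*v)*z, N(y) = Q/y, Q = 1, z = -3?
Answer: 15438249/42875 ≈ 360.08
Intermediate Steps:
N(y) = 1/y
b(v) = 14 - 21*v² (b(v) = 14 + 7*((v*v)*(-3)) = 14 + 7*(v²*(-3)) = 14 + 7*(-3*v²) = 14 - 21*v²)
k = 249/35 (k = 83/(14 - 21*(1/(-3))²) = 83/(14 - 21*(-⅓)²) = 83/(14 - 21*⅑) = 83/(14 - 7/3) = 83/(35/3) = 83*(3/35) = 249/35 ≈ 7.1143)
k³ = (249/35)³ = 15438249/42875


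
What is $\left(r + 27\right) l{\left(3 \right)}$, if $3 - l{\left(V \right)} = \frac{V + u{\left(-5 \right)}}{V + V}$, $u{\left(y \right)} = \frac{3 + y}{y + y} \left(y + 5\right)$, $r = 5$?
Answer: $80$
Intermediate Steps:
$u{\left(y \right)} = \frac{\left(3 + y\right) \left(5 + y\right)}{2 y}$ ($u{\left(y \right)} = \frac{3 + y}{2 y} \left(5 + y\right) = \frac{\left(3 + y\right) \left(5 + y\right)}{2 y}$)
$l{\left(V \right)} = \frac{5}{2}$ ($l{\left(V \right)} = 3 - \frac{V + \frac{15 - 5 \left(8 - 5\right)}{2 \left(-5\right)}}{V + V} = 3 - \frac{V + \frac{1}{2} \left(- \frac{1}{5}\right) \left(15 - 15\right)}{2 V} = 3 - \left(V + \frac{1}{2} \left(- \frac{1}{5}\right) \left(15 - 15\right)\right) \frac{1}{2 V} = 3 - \left(V + \frac{1}{2} \left(- \frac{1}{5}\right) 0\right) \frac{1}{2 V} = 3 - \left(V + 0\right) \frac{1}{2 V} = 3 - V \frac{1}{2 V} = 3 - \frac{1}{2} = \frac{5}{2}$)
$\left(r + 27\right) l{\left(3 \right)} = \left(5 + 27\right) \frac{5}{2} = 32 \cdot \frac{5}{2} = 80$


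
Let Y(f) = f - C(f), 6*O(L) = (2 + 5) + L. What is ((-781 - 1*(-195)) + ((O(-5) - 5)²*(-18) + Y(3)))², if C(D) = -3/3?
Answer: 948676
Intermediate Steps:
C(D) = -1 (C(D) = -3*⅓ = -1)
O(L) = 7/6 + L/6 (O(L) = ((2 + 5) + L)/6 = (7 + L)/6 = 7/6 + L/6)
Y(f) = 1 + f (Y(f) = f - 1*(-1) = f + 1 = 1 + f)
((-781 - 1*(-195)) + ((O(-5) - 5)²*(-18) + Y(3)))² = ((-781 - 1*(-195)) + (((7/6 + (⅙)*(-5)) - 5)²*(-18) + (1 + 3)))² = ((-781 + 195) + (((7/6 - ⅚) - 5)²*(-18) + 4))² = (-586 + ((⅓ - 5)²*(-18) + 4))² = (-586 + ((-14/3)²*(-18) + 4))² = (-586 + ((196/9)*(-18) + 4))² = (-586 + (-392 + 4))² = (-586 - 388)² = (-974)² = 948676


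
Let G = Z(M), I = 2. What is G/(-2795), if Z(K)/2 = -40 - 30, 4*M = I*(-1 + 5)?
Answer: 28/559 ≈ 0.050089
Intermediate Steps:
M = 2 (M = (2*(-1 + 5))/4 = (2*4)/4 = (¼)*8 = 2)
Z(K) = -140 (Z(K) = 2*(-40 - 30) = 2*(-70) = -140)
G = -140
G/(-2795) = -140/(-2795) = -140*(-1/2795) = 28/559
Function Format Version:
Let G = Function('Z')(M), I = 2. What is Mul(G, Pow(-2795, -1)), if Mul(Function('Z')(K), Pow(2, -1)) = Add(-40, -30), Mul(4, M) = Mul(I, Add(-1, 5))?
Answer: Rational(28, 559) ≈ 0.050089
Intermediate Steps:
M = 2 (M = Mul(Rational(1, 4), Mul(2, Add(-1, 5))) = Mul(Rational(1, 4), Mul(2, 4)) = Mul(Rational(1, 4), 8) = 2)
Function('Z')(K) = -140 (Function('Z')(K) = Mul(2, Add(-40, -30)) = Mul(2, -70) = -140)
G = -140
Mul(G, Pow(-2795, -1)) = Mul(-140, Pow(-2795, -1)) = Mul(-140, Rational(-1, 2795)) = Rational(28, 559)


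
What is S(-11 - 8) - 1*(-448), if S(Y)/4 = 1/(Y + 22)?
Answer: 1348/3 ≈ 449.33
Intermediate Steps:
S(Y) = 4/(22 + Y) (S(Y) = 4/(Y + 22) = 4/(22 + Y))
S(-11 - 8) - 1*(-448) = 4/(22 + (-11 - 8)) - 1*(-448) = 4/(22 - 19) + 448 = 4/3 + 448 = 1348/3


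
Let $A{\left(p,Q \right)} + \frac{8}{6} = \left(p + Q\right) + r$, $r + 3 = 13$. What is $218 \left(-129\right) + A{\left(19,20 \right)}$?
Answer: $- \frac{84223}{3} \approx -28074.0$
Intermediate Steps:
$r = 10$ ($r = -3 + 13 = 10$)
$A{\left(p,Q \right)} = \frac{26}{3} + Q + p$ ($A{\left(p,Q \right)} = - \frac{4}{3} + \left(\left(p + Q\right) + 10\right) = - \frac{4}{3} + \left(\left(Q + p\right) + 10\right) = - \frac{4}{3} + \left(10 + Q + p\right) = \frac{26}{3} + Q + p$)
$218 \left(-129\right) + A{\left(19,20 \right)} = 218 \left(-129\right) + \left(\frac{26}{3} + 20 + 19\right) = -28122 + \frac{143}{3} = - \frac{84223}{3}$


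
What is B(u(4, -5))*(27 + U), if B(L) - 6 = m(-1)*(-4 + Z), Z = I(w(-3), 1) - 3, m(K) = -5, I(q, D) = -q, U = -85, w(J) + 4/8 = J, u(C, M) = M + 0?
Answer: -1363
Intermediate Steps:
u(C, M) = M
w(J) = -1/2 + J
Z = 1/2 (Z = -(-1/2 - 3) - 3 = -1*(-7/2) - 3 = 7/2 - 3 = 1/2 ≈ 0.50000)
B(L) = 47/2 (B(L) = 6 - 5*(-4 + 1/2) = 6 - 5*(-7/2) = 6 + 35/2 = 47/2)
B(u(4, -5))*(27 + U) = 47*(27 - 85)/2 = (47/2)*(-58) = -1363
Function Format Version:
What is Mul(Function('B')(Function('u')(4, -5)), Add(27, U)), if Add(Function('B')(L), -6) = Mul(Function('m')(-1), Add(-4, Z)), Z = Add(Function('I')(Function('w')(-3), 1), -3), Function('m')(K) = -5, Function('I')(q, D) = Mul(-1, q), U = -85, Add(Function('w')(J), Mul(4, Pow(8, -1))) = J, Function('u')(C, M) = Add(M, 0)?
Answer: -1363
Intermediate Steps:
Function('u')(C, M) = M
Function('w')(J) = Add(Rational(-1, 2), J)
Z = Rational(1, 2) (Z = Add(Mul(-1, Add(Rational(-1, 2), -3)), -3) = Add(Mul(-1, Rational(-7, 2)), -3) = Add(Rational(7, 2), -3) = Rational(1, 2) ≈ 0.50000)
Function('B')(L) = Rational(47, 2) (Function('B')(L) = Add(6, Mul(-5, Add(-4, Rational(1, 2)))) = Add(6, Mul(-5, Rational(-7, 2))) = Add(6, Rational(35, 2)) = Rational(47, 2))
Mul(Function('B')(Function('u')(4, -5)), Add(27, U)) = Mul(Rational(47, 2), Add(27, -85)) = Mul(Rational(47, 2), -58) = -1363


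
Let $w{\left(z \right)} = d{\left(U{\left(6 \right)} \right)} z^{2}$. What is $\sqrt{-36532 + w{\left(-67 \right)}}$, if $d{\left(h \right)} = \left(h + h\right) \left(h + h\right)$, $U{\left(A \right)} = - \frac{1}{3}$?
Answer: $\frac{4 i \sqrt{19427}}{3} \approx 185.84 i$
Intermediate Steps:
$U{\left(A \right)} = - \frac{1}{3}$ ($U{\left(A \right)} = \left(-1\right) \frac{1}{3} = - \frac{1}{3}$)
$d{\left(h \right)} = 4 h^{2}$ ($d{\left(h \right)} = 2 h 2 h = 4 h^{2}$)
$w{\left(z \right)} = \frac{4 z^{2}}{9}$ ($w{\left(z \right)} = 4 \left(- \frac{1}{3}\right)^{2} z^{2} = 4 \cdot \frac{1}{9} z^{2} = \frac{4 z^{2}}{9}$)
$\sqrt{-36532 + w{\left(-67 \right)}} = \sqrt{-36532 + \frac{4 \left(-67\right)^{2}}{9}} = \sqrt{-36532 + \frac{4}{9} \cdot 4489} = \sqrt{-36532 + \frac{17956}{9}} = \sqrt{- \frac{310832}{9}} = \frac{4 i \sqrt{19427}}{3}$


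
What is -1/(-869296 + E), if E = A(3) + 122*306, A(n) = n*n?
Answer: 1/831955 ≈ 1.2020e-6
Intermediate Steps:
A(n) = n**2
E = 37341 (E = 3**2 + 122*306 = 9 + 37332 = 37341)
-1/(-869296 + E) = -1/(-869296 + 37341) = -1/(-831955) = -1*(-1/831955) = 1/831955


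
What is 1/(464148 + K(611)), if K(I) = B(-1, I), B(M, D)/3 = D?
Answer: 1/465981 ≈ 2.1460e-6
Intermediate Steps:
B(M, D) = 3*D
K(I) = 3*I
1/(464148 + K(611)) = 1/(464148 + 3*611) = 1/(464148 + 1833) = 1/465981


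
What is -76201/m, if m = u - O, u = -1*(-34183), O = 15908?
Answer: -76201/18275 ≈ -4.1697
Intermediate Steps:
u = 34183
m = 18275 (m = 34183 - 1*15908 = 34183 - 15908 = 18275)
-76201/m = -76201/18275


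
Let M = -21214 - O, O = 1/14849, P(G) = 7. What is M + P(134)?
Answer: -314902744/14849 ≈ -21207.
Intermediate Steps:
O = 1/14849 ≈ 6.7345e-5
M = -315006687/14849 (M = -21214 - 1*1/14849 = -21214 - 1/14849 = -315006687/14849 ≈ -21214.)
M + P(134) = -315006687/14849 + 7 = -314902744/14849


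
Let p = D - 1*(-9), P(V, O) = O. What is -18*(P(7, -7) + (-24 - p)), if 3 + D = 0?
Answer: 666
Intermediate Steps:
D = -3 (D = -3 + 0 = -3)
p = 6 (p = -3 - 1*(-9) = -3 + 9 = 6)
-18*(P(7, -7) + (-24 - p)) = -18*(-7 + (-24 - 1*6)) = -18*(-7 + (-24 - 6)) = -18*(-7 - 30) = -18*(-37) = 666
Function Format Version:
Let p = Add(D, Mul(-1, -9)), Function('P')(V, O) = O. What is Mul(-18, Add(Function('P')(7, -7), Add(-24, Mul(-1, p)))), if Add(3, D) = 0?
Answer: 666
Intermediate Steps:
D = -3 (D = Add(-3, 0) = -3)
p = 6 (p = Add(-3, Mul(-1, -9)) = Add(-3, 9) = 6)
Mul(-18, Add(Function('P')(7, -7), Add(-24, Mul(-1, p)))) = Mul(-18, Add(-7, Add(-24, Mul(-1, 6)))) = Mul(-18, Add(-7, Add(-24, -6))) = Mul(-18, Add(-7, -30)) = Mul(-18, -37) = 666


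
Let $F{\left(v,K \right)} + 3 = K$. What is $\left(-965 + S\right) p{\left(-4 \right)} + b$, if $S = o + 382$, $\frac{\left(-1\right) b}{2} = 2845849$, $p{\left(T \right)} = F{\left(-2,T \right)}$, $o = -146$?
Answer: $-5686595$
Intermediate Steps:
$F{\left(v,K \right)} = -3 + K$
$p{\left(T \right)} = -3 + T$
$b = -5691698$ ($b = \left(-2\right) 2845849 = -5691698$)
$S = 236$ ($S = -146 + 382 = 236$)
$\left(-965 + S\right) p{\left(-4 \right)} + b = \left(-965 + 236\right) \left(-3 - 4\right) - 5691698 = \left(-729\right) \left(-7\right) - 5691698 = 5103 - 5691698 = -5686595$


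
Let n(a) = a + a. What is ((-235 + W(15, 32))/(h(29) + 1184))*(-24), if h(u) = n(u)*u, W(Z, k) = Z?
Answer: 2640/1433 ≈ 1.8423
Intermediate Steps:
n(a) = 2*a
h(u) = 2*u² (h(u) = (2*u)*u = 2*u²)
((-235 + W(15, 32))/(h(29) + 1184))*(-24) = ((-235 + 15)/(2*29² + 1184))*(-24) = -220/(2*841 + 1184)*(-24) = -220/(1682 + 1184)*(-24) = -220/2866*(-24) = -220*1/2866*(-24) = -110/1433*(-24) = 2640/1433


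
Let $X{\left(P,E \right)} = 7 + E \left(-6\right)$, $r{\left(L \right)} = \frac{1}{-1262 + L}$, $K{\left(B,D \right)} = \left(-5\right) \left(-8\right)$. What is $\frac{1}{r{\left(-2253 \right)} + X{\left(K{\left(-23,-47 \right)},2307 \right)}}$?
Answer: $- \frac{3515}{48630026} \approx -7.228 \cdot 10^{-5}$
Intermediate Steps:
$K{\left(B,D \right)} = 40$
$X{\left(P,E \right)} = 7 - 6 E$
$\frac{1}{r{\left(-2253 \right)} + X{\left(K{\left(-23,-47 \right)},2307 \right)}} = \frac{1}{\frac{1}{-1262 - 2253} + \left(7 - 13842\right)} = \frac{1}{\frac{1}{-3515} + \left(7 - 13842\right)} = \frac{1}{- \frac{1}{3515} - 13835} = \frac{1}{- \frac{48630026}{3515}} = - \frac{3515}{48630026}$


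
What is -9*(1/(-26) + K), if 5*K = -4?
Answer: 981/130 ≈ 7.5462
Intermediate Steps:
K = -⅘ (K = (⅕)*(-4) = -⅘ ≈ -0.80000)
-9*(1/(-26) + K) = -9*(1/(-26) - ⅘) = -9*(-1/26 - ⅘) = -9*(-109/130) = 981/130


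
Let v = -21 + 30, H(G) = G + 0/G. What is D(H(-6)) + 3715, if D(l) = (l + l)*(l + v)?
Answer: 3679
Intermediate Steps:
H(G) = G (H(G) = G + 0 = G)
v = 9
D(l) = 2*l*(9 + l) (D(l) = (l + l)*(l + 9) = (2*l)*(9 + l) = 2*l*(9 + l))
D(H(-6)) + 3715 = 2*(-6)*(9 - 6) + 3715 = 2*(-6)*3 + 3715 = -36 + 3715 = 3679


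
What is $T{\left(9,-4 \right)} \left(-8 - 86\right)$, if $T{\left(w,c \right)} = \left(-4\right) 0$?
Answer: $0$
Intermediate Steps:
$T{\left(w,c \right)} = 0$
$T{\left(9,-4 \right)} \left(-8 - 86\right) = 0 \left(-8 - 86\right) = 0 \left(-94\right) = 0$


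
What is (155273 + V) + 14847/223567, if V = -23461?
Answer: 29468828251/223567 ≈ 1.3181e+5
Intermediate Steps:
(155273 + V) + 14847/223567 = (155273 - 23461) + 14847/223567 = 131812 + 14847*(1/223567) = 131812 + 14847/223567 = 29468828251/223567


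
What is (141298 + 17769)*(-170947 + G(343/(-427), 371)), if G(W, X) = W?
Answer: -1658721407672/61 ≈ -2.7192e+10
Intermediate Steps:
(141298 + 17769)*(-170947 + G(343/(-427), 371)) = (141298 + 17769)*(-170947 + 343/(-427)) = 159067*(-170947 + 343*(-1/427)) = 159067*(-170947 - 49/61) = 159067*(-10427816/61) = -1658721407672/61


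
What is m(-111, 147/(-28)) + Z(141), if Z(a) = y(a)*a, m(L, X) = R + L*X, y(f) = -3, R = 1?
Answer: 643/4 ≈ 160.75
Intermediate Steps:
m(L, X) = 1 + L*X
Z(a) = -3*a
m(-111, 147/(-28)) + Z(141) = (1 - 16317/(-28)) - 3*141 = (1 - 16317*(-1)/28) - 423 = (1 - 111*(-21/4)) - 423 = (1 + 2331/4) - 423 = 2335/4 - 423 = 643/4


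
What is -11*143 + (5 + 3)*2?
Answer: -1557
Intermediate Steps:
-11*143 + (5 + 3)*2 = -1573 + 8*2 = -1573 + 16 = -1557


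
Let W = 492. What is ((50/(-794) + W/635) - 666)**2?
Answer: 28128596613704041/63551889025 ≈ 4.4261e+5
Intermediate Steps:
((50/(-794) + W/635) - 666)**2 = ((50/(-794) + 492/635) - 666)**2 = ((50*(-1/794) + 492*(1/635)) - 666)**2 = ((-25/397 + 492/635) - 666)**2 = (179449/252095 - 666)**2 = (-167715821/252095)**2 = 28128596613704041/63551889025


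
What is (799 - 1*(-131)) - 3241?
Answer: -2311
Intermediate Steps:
(799 - 1*(-131)) - 3241 = (799 + 131) - 3241 = 930 - 3241 = -2311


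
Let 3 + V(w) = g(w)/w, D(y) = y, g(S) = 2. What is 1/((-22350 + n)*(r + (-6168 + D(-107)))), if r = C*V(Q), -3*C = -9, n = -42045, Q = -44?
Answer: 22/8902673145 ≈ 2.4712e-9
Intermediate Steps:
V(w) = -3 + 2/w
C = 3 (C = -⅓*(-9) = 3)
r = -201/22 (r = 3*(-3 + 2/(-44)) = 3*(-3 + 2*(-1/44)) = 3*(-3 - 1/22) = 3*(-67/22) = -201/22 ≈ -9.1364)
1/((-22350 + n)*(r + (-6168 + D(-107)))) = 1/((-22350 - 42045)*(-201/22 + (-6168 - 107))) = 1/(-64395*(-201/22 - 6275)) = 1/(-64395*(-138251/22)) = 1/(8902673145/22) = 22/8902673145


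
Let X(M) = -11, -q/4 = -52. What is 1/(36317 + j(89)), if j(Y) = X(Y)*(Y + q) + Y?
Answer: 1/33139 ≈ 3.0176e-5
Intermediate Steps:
q = 208 (q = -4*(-52) = 208)
j(Y) = -2288 - 10*Y (j(Y) = -11*(Y + 208) + Y = -11*(208 + Y) + Y = (-2288 - 11*Y) + Y = -2288 - 10*Y)
1/(36317 + j(89)) = 1/(36317 + (-2288 - 10*89)) = 1/(36317 + (-2288 - 890)) = 1/(36317 - 3178) = 1/33139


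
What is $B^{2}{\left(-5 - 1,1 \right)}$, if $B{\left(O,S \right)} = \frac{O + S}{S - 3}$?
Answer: $\frac{25}{4} \approx 6.25$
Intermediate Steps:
$B{\left(O,S \right)} = \frac{O + S}{-3 + S}$
$B^{2}{\left(-5 - 1,1 \right)} = \left(\frac{\left(-5 - 1\right) + 1}{-3 + 1}\right)^{2} = \left(\frac{\left(-5 - 1\right) + 1}{-2}\right)^{2} = \left(- \frac{-6 + 1}{2}\right)^{2} = \left(\left(- \frac{1}{2}\right) \left(-5\right)\right)^{2} = \left(\frac{5}{2}\right)^{2} = \frac{25}{4}$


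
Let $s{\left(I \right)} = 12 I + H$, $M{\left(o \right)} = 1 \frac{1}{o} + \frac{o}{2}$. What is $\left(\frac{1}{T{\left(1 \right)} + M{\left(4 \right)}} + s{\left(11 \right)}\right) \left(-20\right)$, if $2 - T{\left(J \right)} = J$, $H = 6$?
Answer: $- \frac{35960}{13} \approx -2766.2$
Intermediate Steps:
$M{\left(o \right)} = \frac{1}{o} + \frac{o}{2}$ ($M{\left(o \right)} = \frac{1}{o} + o \frac{1}{2} = \frac{1}{o} + \frac{o}{2}$)
$T{\left(J \right)} = 2 - J$
$s{\left(I \right)} = 6 + 12 I$ ($s{\left(I \right)} = 12 I + 6 = 6 + 12 I$)
$\left(\frac{1}{T{\left(1 \right)} + M{\left(4 \right)}} + s{\left(11 \right)}\right) \left(-20\right) = \left(\frac{1}{\left(2 - 1\right) + \left(\frac{1}{4} + \frac{1}{2} \cdot 4\right)} + \left(6 + 12 \cdot 11\right)\right) \left(-20\right) = \left(\frac{1}{\left(2 - 1\right) + \left(\frac{1}{4} + 2\right)} + \left(6 + 132\right)\right) \left(-20\right) = \left(\frac{1}{1 + \frac{9}{4}} + 138\right) \left(-20\right) = \left(\frac{1}{\frac{13}{4}} + 138\right) \left(-20\right) = \left(\frac{4}{13} + 138\right) \left(-20\right) = \frac{1798}{13} \left(-20\right) = - \frac{35960}{13}$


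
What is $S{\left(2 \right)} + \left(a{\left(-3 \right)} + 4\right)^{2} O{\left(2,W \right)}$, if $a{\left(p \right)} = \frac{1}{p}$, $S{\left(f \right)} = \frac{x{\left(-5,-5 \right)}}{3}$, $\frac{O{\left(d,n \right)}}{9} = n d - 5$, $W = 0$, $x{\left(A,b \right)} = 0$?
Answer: $-605$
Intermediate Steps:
$O{\left(d,n \right)} = -45 + 9 d n$ ($O{\left(d,n \right)} = 9 \left(n d - 5\right) = 9 \left(d n - 5\right) = 9 \left(-5 + d n\right) = -45 + 9 d n$)
$S{\left(f \right)} = 0$ ($S{\left(f \right)} = \frac{0}{3} = 0 \cdot \frac{1}{3} = 0$)
$S{\left(2 \right)} + \left(a{\left(-3 \right)} + 4\right)^{2} O{\left(2,W \right)} = 0 + \left(\frac{1}{-3} + 4\right)^{2} \left(-45 + 9 \cdot 2 \cdot 0\right) = 0 + \left(- \frac{1}{3} + 4\right)^{2} \left(-45 + 0\right) = 0 + \left(\frac{11}{3}\right)^{2} \left(-45\right) = 0 + \frac{121}{9} \left(-45\right) = 0 - 605 = -605$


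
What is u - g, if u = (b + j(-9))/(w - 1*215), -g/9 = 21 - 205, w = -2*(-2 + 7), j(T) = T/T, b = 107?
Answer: -41412/25 ≈ -1656.5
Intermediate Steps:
j(T) = 1
w = -10 (w = -2*5 = -10)
g = 1656 (g = -9*(21 - 205) = -9*(-184) = 1656)
u = -12/25 (u = (107 + 1)/(-10 - 1*215) = 108/(-10 - 215) = 108/(-225) = 108*(-1/225) = -12/25 ≈ -0.48000)
u - g = -12/25 - 1*1656 = -12/25 - 1656 = -41412/25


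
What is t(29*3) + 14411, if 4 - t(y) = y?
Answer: 14328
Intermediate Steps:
t(y) = 4 - y
t(29*3) + 14411 = (4 - 29*3) + 14411 = (4 - 1*87) + 14411 = (4 - 87) + 14411 = -83 + 14411 = 14328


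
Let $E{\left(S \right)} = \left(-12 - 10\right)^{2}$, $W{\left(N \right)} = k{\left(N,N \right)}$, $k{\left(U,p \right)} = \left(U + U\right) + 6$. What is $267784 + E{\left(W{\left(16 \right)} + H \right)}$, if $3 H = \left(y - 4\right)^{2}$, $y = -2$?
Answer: $268268$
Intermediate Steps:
$k{\left(U,p \right)} = 6 + 2 U$ ($k{\left(U,p \right)} = 2 U + 6 = 6 + 2 U$)
$W{\left(N \right)} = 6 + 2 N$
$H = 12$ ($H = \frac{\left(-2 - 4\right)^{2}}{3} = \frac{\left(-6\right)^{2}}{3} = \frac{1}{3} \cdot 36 = 12$)
$E{\left(S \right)} = 484$ ($E{\left(S \right)} = \left(-22\right)^{2} = 484$)
$267784 + E{\left(W{\left(16 \right)} + H \right)} = 267784 + 484 = 268268$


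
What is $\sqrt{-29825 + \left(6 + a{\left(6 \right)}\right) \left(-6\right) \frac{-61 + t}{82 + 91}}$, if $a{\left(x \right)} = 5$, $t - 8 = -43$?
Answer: $\frac{i \sqrt{891536297}}{173} \approx 172.59 i$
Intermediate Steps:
$t = -35$ ($t = 8 - 43 = -35$)
$\sqrt{-29825 + \left(6 + a{\left(6 \right)}\right) \left(-6\right) \frac{-61 + t}{82 + 91}} = \sqrt{-29825 + \left(6 + 5\right) \left(-6\right) \frac{-61 - 35}{82 + 91}} = \sqrt{-29825 + 11 \left(-6\right) \left(- \frac{96}{173}\right)} = \sqrt{-29825 - 66 \left(\left(-96\right) \frac{1}{173}\right)} = \sqrt{-29825 - - \frac{6336}{173}} = \sqrt{-29825 + \frac{6336}{173}} = \sqrt{- \frac{5153389}{173}} = \frac{i \sqrt{891536297}}{173}$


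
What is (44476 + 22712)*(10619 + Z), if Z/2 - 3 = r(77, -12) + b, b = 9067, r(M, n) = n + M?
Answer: 1940994132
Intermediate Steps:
r(M, n) = M + n
Z = 18270 (Z = 6 + 2*((77 - 12) + 9067) = 6 + 2*(65 + 9067) = 6 + 2*9132 = 6 + 18264 = 18270)
(44476 + 22712)*(10619 + Z) = (44476 + 22712)*(10619 + 18270) = 67188*28889 = 1940994132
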